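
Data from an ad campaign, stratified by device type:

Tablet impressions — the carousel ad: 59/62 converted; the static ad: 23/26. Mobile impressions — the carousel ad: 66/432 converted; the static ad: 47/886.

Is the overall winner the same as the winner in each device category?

Tablet: the carousel ad 59/62 = 95.2%, the static ad 23/26 = 88.5% → the carousel ad
Mobile: the carousel ad 66/432 = 15.3%, the static ad 47/886 = 5.3% → the carousel ad
Overall: the carousel ad 125/494 = 25.3%, the static ad 70/912 = 7.7% → the carousel ad
The carousel ad wins overall and in every device group — no reversal.

Yes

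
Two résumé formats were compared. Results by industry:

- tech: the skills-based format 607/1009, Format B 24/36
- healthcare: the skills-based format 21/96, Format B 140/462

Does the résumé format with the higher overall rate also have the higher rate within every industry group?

No

Tech: the skills-based format 607/1009 = 60.2%, Format B 24/36 = 66.7% → Format B
Healthcare: the skills-based format 21/96 = 21.9%, Format B 140/462 = 30.3% → Format B
Overall: the skills-based format 628/1105 = 56.8%, Format B 164/498 = 32.9% → the skills-based format
Format B wins each industry group but the skills-based format wins overall — the comparison reverses. Format B's applications skew toward healthcare, which has a lower base rate.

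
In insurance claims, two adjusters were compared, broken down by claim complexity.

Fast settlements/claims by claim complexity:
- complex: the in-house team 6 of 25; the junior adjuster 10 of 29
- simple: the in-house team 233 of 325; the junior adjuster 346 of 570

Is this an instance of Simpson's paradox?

No

Complex: the in-house team 6/25 = 24.0%, the junior adjuster 10/29 = 34.5% → the junior adjuster
Simple: the in-house team 233/325 = 71.7%, the junior adjuster 346/570 = 60.7% → the in-house team
Overall: the in-house team 239/350 = 68.3%, the junior adjuster 356/599 = 59.4% → the in-house team
Neither sweeps: the in-house team wins 1 of 2 groups, the junior adjuster wins 1. The in-house team wins overall but not every group — no Simpson reversal.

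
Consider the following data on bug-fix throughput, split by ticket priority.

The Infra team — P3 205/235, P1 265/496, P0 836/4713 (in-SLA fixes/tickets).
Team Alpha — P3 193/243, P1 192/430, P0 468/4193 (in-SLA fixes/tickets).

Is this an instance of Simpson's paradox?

P3: the Infra team 205/235 = 87.2%, Team Alpha 193/243 = 79.4% → the Infra team
P1: the Infra team 265/496 = 53.4%, Team Alpha 192/430 = 44.7% → the Infra team
P0: the Infra team 836/4713 = 17.7%, Team Alpha 468/4193 = 11.2% → the Infra team
Overall: the Infra team 1306/5444 = 24.0%, Team Alpha 853/4866 = 17.5% → the Infra team
The Infra team wins overall and in every ticket group — no reversal.

No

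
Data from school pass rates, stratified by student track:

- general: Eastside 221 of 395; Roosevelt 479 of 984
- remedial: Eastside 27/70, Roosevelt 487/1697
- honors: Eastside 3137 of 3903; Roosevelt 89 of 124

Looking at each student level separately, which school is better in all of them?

Eastside

General: Eastside 221/395 = 55.9%, Roosevelt 479/984 = 48.7% → Eastside
Remedial: Eastside 27/70 = 38.6%, Roosevelt 487/1697 = 28.7% → Eastside
Honors: Eastside 3137/3903 = 80.4%, Roosevelt 89/124 = 71.8% → Eastside
Eastside has the higher rate in all 3 groups.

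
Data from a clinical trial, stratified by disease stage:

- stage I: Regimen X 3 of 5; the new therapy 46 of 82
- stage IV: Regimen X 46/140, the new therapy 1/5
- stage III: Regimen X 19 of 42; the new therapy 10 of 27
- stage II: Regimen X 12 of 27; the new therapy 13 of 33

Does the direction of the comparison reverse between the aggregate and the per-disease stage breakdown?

Stage I: Regimen X 3/5 = 60.0%, the new therapy 46/82 = 56.1% → Regimen X
Stage IV: Regimen X 46/140 = 32.9%, the new therapy 1/5 = 20.0% → Regimen X
Stage III: Regimen X 19/42 = 45.2%, the new therapy 10/27 = 37.0% → Regimen X
Stage II: Regimen X 12/27 = 44.4%, the new therapy 13/33 = 39.4% → Regimen X
Overall: Regimen X 80/214 = 37.4%, the new therapy 70/147 = 47.6% → the new therapy
Regimen X wins each disease group but the new therapy wins overall — the comparison reverses. Regimen X's patients skew toward stage IV, which has a lower base rate.

Yes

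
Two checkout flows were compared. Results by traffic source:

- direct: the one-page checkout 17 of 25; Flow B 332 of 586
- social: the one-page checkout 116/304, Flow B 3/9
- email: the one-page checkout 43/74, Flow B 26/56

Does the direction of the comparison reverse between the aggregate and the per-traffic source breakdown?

Yes

Direct: the one-page checkout 17/25 = 68.0%, Flow B 332/586 = 56.7% → the one-page checkout
Social: the one-page checkout 116/304 = 38.2%, Flow B 3/9 = 33.3% → the one-page checkout
Email: the one-page checkout 43/74 = 58.1%, Flow B 26/56 = 46.4% → the one-page checkout
Overall: the one-page checkout 176/403 = 43.7%, Flow B 361/651 = 55.5% → Flow B
The one-page checkout wins each traffic group but Flow B wins overall — the comparison reverses. The one-page checkout's sessions skew toward social, which has a lower base rate.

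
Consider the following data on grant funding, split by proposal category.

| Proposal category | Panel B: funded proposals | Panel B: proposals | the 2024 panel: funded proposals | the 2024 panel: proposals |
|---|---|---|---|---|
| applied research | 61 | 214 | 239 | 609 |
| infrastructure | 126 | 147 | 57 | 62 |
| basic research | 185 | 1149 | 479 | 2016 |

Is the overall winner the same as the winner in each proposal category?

Applied research: Panel B 61/214 = 28.5%, the 2024 panel 239/609 = 39.2% → the 2024 panel
Infrastructure: Panel B 126/147 = 85.7%, the 2024 panel 57/62 = 91.9% → the 2024 panel
Basic research: Panel B 185/1149 = 16.1%, the 2024 panel 479/2016 = 23.8% → the 2024 panel
Overall: Panel B 372/1510 = 24.6%, the 2024 panel 775/2687 = 28.8% → the 2024 panel
The 2024 panel wins overall and in every proposal group — no reversal.

Yes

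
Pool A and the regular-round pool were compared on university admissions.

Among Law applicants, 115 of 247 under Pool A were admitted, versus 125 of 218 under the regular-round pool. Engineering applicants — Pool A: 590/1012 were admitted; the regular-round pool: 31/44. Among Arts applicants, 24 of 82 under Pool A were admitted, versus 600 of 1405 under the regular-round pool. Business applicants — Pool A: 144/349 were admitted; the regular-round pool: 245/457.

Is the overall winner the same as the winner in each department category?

Law: Pool A 115/247 = 46.6%, the regular-round pool 125/218 = 57.3% → the regular-round pool
Engineering: Pool A 590/1012 = 58.3%, the regular-round pool 31/44 = 70.5% → the regular-round pool
Arts: Pool A 24/82 = 29.3%, the regular-round pool 600/1405 = 42.7% → the regular-round pool
Business: Pool A 144/349 = 41.3%, the regular-round pool 245/457 = 53.6% → the regular-round pool
Overall: Pool A 873/1690 = 51.7%, the regular-round pool 1001/2124 = 47.1% → Pool A
The regular-round pool wins each department group but Pool A wins overall — the comparison reverses. The regular-round pool's applicants skew toward Arts, which has a lower base rate.

No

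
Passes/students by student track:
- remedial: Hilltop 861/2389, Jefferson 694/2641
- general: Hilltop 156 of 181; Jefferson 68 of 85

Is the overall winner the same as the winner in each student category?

Yes

Remedial: Hilltop 861/2389 = 36.0%, Jefferson 694/2641 = 26.3% → Hilltop
General: Hilltop 156/181 = 86.2%, Jefferson 68/85 = 80.0% → Hilltop
Overall: Hilltop 1017/2570 = 39.6%, Jefferson 762/2726 = 28.0% → Hilltop
Hilltop wins overall and in every student group — no reversal.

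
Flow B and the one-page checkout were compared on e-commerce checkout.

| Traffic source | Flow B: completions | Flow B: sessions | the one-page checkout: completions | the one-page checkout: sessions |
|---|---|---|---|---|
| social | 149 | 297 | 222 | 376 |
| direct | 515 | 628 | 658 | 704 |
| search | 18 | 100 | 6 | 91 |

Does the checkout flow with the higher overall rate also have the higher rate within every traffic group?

No

Social: Flow B 149/297 = 50.2%, the one-page checkout 222/376 = 59.0% → the one-page checkout
Direct: Flow B 515/628 = 82.0%, the one-page checkout 658/704 = 93.5% → the one-page checkout
Search: Flow B 18/100 = 18.0%, the one-page checkout 6/91 = 6.6% → Flow B
Overall: Flow B 682/1025 = 66.5%, the one-page checkout 886/1171 = 75.7% → the one-page checkout
Neither sweeps: Flow B wins 1 of 3 groups, the one-page checkout wins 2. The one-page checkout wins overall but not every group — no Simpson reversal.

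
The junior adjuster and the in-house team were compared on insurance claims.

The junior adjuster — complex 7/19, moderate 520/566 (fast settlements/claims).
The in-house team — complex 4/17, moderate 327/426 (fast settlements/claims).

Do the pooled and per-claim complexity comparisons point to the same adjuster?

Yes

Complex: the junior adjuster 7/19 = 36.8%, the in-house team 4/17 = 23.5% → the junior adjuster
Moderate: the junior adjuster 520/566 = 91.9%, the in-house team 327/426 = 76.8% → the junior adjuster
Overall: the junior adjuster 527/585 = 90.1%, the in-house team 331/443 = 74.7% → the junior adjuster
The junior adjuster wins overall and in every claim group — no reversal.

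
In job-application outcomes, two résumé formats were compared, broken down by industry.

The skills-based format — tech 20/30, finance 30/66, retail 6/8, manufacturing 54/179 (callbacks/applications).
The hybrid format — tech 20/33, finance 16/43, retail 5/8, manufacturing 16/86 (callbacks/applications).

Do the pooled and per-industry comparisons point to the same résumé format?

Tech: the skills-based format 20/30 = 66.7%, the hybrid format 20/33 = 60.6% → the skills-based format
Finance: the skills-based format 30/66 = 45.5%, the hybrid format 16/43 = 37.2% → the skills-based format
Retail: the skills-based format 6/8 = 75.0%, the hybrid format 5/8 = 62.5% → the skills-based format
Manufacturing: the skills-based format 54/179 = 30.2%, the hybrid format 16/86 = 18.6% → the skills-based format
Overall: the skills-based format 110/283 = 38.9%, the hybrid format 57/170 = 33.5% → the skills-based format
The skills-based format wins overall and in every industry group — no reversal.

Yes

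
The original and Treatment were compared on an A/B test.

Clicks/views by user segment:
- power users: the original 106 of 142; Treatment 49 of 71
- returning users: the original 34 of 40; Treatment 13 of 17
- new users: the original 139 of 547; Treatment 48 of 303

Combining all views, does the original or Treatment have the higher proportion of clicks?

the original

Power users: the original 106/142 = 74.6%, Treatment 49/71 = 69.0% → the original
Returning users: the original 34/40 = 85.0%, Treatment 13/17 = 76.5% → the original
New users: the original 139/547 = 25.4%, Treatment 48/303 = 15.8% → the original
Overall: the original 279/729 = 38.3%, Treatment 110/391 = 28.1% → the original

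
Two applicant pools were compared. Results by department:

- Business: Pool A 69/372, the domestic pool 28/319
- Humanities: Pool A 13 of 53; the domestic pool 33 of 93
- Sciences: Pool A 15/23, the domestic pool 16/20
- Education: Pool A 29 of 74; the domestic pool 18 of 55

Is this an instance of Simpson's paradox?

Business: Pool A 69/372 = 18.5%, the domestic pool 28/319 = 8.8% → Pool A
Humanities: Pool A 13/53 = 24.5%, the domestic pool 33/93 = 35.5% → the domestic pool
Sciences: Pool A 15/23 = 65.2%, the domestic pool 16/20 = 80.0% → the domestic pool
Education: Pool A 29/74 = 39.2%, the domestic pool 18/55 = 32.7% → Pool A
Overall: Pool A 126/522 = 24.1%, the domestic pool 95/487 = 19.5% → Pool A
Neither sweeps: Pool A wins 2 of 4 groups, the domestic pool wins 2. Pool A wins overall but not every group — no Simpson reversal.

No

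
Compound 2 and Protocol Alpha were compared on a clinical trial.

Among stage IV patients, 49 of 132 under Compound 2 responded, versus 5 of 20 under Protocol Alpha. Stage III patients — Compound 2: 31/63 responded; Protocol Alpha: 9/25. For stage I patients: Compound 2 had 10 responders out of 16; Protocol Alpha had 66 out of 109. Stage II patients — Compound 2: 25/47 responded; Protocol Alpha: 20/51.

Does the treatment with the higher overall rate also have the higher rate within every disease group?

No

Stage IV: Compound 2 49/132 = 37.1%, Protocol Alpha 5/20 = 25.0% → Compound 2
Stage III: Compound 2 31/63 = 49.2%, Protocol Alpha 9/25 = 36.0% → Compound 2
Stage I: Compound 2 10/16 = 62.5%, Protocol Alpha 66/109 = 60.6% → Compound 2
Stage II: Compound 2 25/47 = 53.2%, Protocol Alpha 20/51 = 39.2% → Compound 2
Overall: Compound 2 115/258 = 44.6%, Protocol Alpha 100/205 = 48.8% → Protocol Alpha
Compound 2 wins each disease group but Protocol Alpha wins overall — the comparison reverses. Compound 2's patients skew toward stage IV, which has a lower base rate.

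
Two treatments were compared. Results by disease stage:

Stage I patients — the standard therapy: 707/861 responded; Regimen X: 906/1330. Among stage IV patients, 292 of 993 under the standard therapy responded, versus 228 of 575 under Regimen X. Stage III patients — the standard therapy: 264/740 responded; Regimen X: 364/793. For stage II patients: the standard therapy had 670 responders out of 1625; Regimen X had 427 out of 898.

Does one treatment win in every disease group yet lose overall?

Stage I: the standard therapy 707/861 = 82.1%, Regimen X 906/1330 = 68.1% → the standard therapy
Stage IV: the standard therapy 292/993 = 29.4%, Regimen X 228/575 = 39.7% → Regimen X
Stage III: the standard therapy 264/740 = 35.7%, Regimen X 364/793 = 45.9% → Regimen X
Stage II: the standard therapy 670/1625 = 41.2%, Regimen X 427/898 = 47.6% → Regimen X
Overall: the standard therapy 1933/4219 = 45.8%, Regimen X 1925/3596 = 53.5% → Regimen X
Neither sweeps: the standard therapy wins 1 of 4 groups, Regimen X wins 3. Regimen X wins overall but not every group — no Simpson reversal.

No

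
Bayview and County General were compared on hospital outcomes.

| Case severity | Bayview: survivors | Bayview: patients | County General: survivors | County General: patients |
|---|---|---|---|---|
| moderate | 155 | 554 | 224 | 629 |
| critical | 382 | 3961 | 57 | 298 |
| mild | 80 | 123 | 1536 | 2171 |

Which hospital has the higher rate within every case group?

Moderate: Bayview 155/554 = 28.0%, County General 224/629 = 35.6% → County General
Critical: Bayview 382/3961 = 9.6%, County General 57/298 = 19.1% → County General
Mild: Bayview 80/123 = 65.0%, County General 1536/2171 = 70.8% → County General
County General has the higher rate in all 3 groups.

County General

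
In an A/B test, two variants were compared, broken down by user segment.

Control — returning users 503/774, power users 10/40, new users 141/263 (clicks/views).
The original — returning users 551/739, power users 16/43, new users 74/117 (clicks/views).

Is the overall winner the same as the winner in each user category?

Returning users: Control 503/774 = 65.0%, the original 551/739 = 74.6% → the original
Power users: Control 10/40 = 25.0%, the original 16/43 = 37.2% → the original
New users: Control 141/263 = 53.6%, the original 74/117 = 63.2% → the original
Overall: Control 654/1077 = 60.7%, the original 641/899 = 71.3% → the original
The original wins overall and in every user group — no reversal.

Yes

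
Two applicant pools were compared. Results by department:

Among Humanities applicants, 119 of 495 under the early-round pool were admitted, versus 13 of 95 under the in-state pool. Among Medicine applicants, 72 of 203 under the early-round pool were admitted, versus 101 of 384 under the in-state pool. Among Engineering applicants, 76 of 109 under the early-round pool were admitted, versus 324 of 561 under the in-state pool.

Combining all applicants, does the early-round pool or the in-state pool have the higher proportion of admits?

the in-state pool

Humanities: the early-round pool 119/495 = 24.0%, the in-state pool 13/95 = 13.7% → the early-round pool
Medicine: the early-round pool 72/203 = 35.5%, the in-state pool 101/384 = 26.3% → the early-round pool
Engineering: the early-round pool 76/109 = 69.7%, the in-state pool 324/561 = 57.8% → the early-round pool
Overall: the early-round pool 267/807 = 33.1%, the in-state pool 438/1040 = 42.1% → the in-state pool
(The early-round pool wins every department group but the in-state pool wins overall — the early-round pool's applicants skew toward the low-rate Humanities group.)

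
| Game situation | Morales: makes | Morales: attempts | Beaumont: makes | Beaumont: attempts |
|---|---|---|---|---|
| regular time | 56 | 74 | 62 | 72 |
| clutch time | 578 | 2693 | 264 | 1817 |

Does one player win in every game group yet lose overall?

Regular time: Morales 56/74 = 75.7%, Beaumont 62/72 = 86.1% → Beaumont
Clutch time: Morales 578/2693 = 21.5%, Beaumont 264/1817 = 14.5% → Morales
Overall: Morales 634/2767 = 22.9%, Beaumont 326/1889 = 17.3% → Morales
Neither sweeps: Morales wins 1 of 2 groups, Beaumont wins 1. Morales wins overall but not every group — no Simpson reversal.

No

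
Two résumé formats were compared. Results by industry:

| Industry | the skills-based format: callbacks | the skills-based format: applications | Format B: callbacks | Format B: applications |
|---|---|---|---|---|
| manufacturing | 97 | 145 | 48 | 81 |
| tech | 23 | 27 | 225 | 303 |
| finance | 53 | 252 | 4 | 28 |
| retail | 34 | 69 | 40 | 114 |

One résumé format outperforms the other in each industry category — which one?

Manufacturing: the skills-based format 97/145 = 66.9%, Format B 48/81 = 59.3% → the skills-based format
Tech: the skills-based format 23/27 = 85.2%, Format B 225/303 = 74.3% → the skills-based format
Finance: the skills-based format 53/252 = 21.0%, Format B 4/28 = 14.3% → the skills-based format
Retail: the skills-based format 34/69 = 49.3%, Format B 40/114 = 35.1% → the skills-based format
The skills-based format has the higher rate in all 4 groups.

the skills-based format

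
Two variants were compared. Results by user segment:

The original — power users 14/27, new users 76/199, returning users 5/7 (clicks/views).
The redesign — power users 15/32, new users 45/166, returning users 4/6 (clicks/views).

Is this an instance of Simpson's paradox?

No

Power users: the original 14/27 = 51.9%, the redesign 15/32 = 46.9% → the original
New users: the original 76/199 = 38.2%, the redesign 45/166 = 27.1% → the original
Returning users: the original 5/7 = 71.4%, the redesign 4/6 = 66.7% → the original
Overall: the original 95/233 = 40.8%, the redesign 64/204 = 31.4% → the original
The original wins overall and in every user group — no reversal.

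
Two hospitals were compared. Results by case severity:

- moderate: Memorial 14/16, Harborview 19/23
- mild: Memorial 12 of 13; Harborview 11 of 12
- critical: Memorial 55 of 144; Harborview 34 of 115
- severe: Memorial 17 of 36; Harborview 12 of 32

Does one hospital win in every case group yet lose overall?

Moderate: Memorial 14/16 = 87.5%, Harborview 19/23 = 82.6% → Memorial
Mild: Memorial 12/13 = 92.3%, Harborview 11/12 = 91.7% → Memorial
Critical: Memorial 55/144 = 38.2%, Harborview 34/115 = 29.6% → Memorial
Severe: Memorial 17/36 = 47.2%, Harborview 12/32 = 37.5% → Memorial
Overall: Memorial 98/209 = 46.9%, Harborview 76/182 = 41.8% → Memorial
Memorial wins overall and in every case group — no reversal.

No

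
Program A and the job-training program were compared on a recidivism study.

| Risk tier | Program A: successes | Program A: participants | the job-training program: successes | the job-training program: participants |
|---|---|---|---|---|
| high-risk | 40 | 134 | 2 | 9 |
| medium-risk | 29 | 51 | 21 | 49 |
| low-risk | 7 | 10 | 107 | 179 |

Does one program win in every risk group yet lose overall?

Yes

High-risk: Program A 40/134 = 29.9%, the job-training program 2/9 = 22.2% → Program A
Medium-risk: Program A 29/51 = 56.9%, the job-training program 21/49 = 42.9% → Program A
Low-risk: Program A 7/10 = 70.0%, the job-training program 107/179 = 59.8% → Program A
Overall: Program A 76/195 = 39.0%, the job-training program 130/237 = 54.9% → the job-training program
Program A wins each risk group but the job-training program wins overall — the comparison reverses. Program A's participants skew toward high-risk, which has a lower base rate.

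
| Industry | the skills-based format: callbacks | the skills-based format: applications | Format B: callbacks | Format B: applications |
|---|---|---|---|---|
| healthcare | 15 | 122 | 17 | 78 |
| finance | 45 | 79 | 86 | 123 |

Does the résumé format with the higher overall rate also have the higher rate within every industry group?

Yes

Healthcare: the skills-based format 15/122 = 12.3%, Format B 17/78 = 21.8% → Format B
Finance: the skills-based format 45/79 = 57.0%, Format B 86/123 = 69.9% → Format B
Overall: the skills-based format 60/201 = 29.9%, Format B 103/201 = 51.2% → Format B
Format B wins overall and in every industry group — no reversal.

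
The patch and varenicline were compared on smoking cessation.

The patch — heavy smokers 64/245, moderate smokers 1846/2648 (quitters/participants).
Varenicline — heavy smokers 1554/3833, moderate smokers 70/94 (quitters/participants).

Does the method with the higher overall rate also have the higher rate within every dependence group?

Heavy smokers: the patch 64/245 = 26.1%, varenicline 1554/3833 = 40.5% → varenicline
Moderate smokers: the patch 1846/2648 = 69.7%, varenicline 70/94 = 74.5% → varenicline
Overall: the patch 1910/2893 = 66.0%, varenicline 1624/3927 = 41.4% → the patch
Varenicline wins each dependence group but the patch wins overall — the comparison reverses. Varenicline's participants skew toward heavy smokers, which has a lower base rate.

No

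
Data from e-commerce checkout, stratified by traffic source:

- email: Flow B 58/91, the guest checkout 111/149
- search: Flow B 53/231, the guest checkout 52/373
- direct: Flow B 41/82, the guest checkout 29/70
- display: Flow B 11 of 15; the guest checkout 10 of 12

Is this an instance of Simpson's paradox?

Email: Flow B 58/91 = 63.7%, the guest checkout 111/149 = 74.5% → the guest checkout
Search: Flow B 53/231 = 22.9%, the guest checkout 52/373 = 13.9% → Flow B
Direct: Flow B 41/82 = 50.0%, the guest checkout 29/70 = 41.4% → Flow B
Display: Flow B 11/15 = 73.3%, the guest checkout 10/12 = 83.3% → the guest checkout
Overall: Flow B 163/419 = 38.9%, the guest checkout 202/604 = 33.4% → Flow B
Neither sweeps: Flow B wins 2 of 4 groups, the guest checkout wins 2. Flow B wins overall but not every group — no Simpson reversal.

No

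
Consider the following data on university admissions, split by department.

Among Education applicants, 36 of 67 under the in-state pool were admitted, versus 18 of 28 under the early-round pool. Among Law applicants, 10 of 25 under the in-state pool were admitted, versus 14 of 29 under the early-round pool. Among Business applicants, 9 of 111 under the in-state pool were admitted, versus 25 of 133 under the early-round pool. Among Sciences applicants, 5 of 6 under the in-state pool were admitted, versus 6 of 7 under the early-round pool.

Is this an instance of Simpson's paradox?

No

Education: the in-state pool 36/67 = 53.7%, the early-round pool 18/28 = 64.3% → the early-round pool
Law: the in-state pool 10/25 = 40.0%, the early-round pool 14/29 = 48.3% → the early-round pool
Business: the in-state pool 9/111 = 8.1%, the early-round pool 25/133 = 18.8% → the early-round pool
Sciences: the in-state pool 5/6 = 83.3%, the early-round pool 6/7 = 85.7% → the early-round pool
Overall: the in-state pool 60/209 = 28.7%, the early-round pool 63/197 = 32.0% → the early-round pool
The early-round pool wins overall and in every department group — no reversal.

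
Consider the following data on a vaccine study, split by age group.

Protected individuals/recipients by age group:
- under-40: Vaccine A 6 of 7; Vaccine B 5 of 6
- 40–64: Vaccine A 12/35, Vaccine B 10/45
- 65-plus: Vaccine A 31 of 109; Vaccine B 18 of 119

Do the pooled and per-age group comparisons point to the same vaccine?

Yes

Under-40: Vaccine A 6/7 = 85.7%, Vaccine B 5/6 = 83.3% → Vaccine A
40–64: Vaccine A 12/35 = 34.3%, Vaccine B 10/45 = 22.2% → Vaccine A
65-plus: Vaccine A 31/109 = 28.4%, Vaccine B 18/119 = 15.1% → Vaccine A
Overall: Vaccine A 49/151 = 32.5%, Vaccine B 33/170 = 19.4% → Vaccine A
Vaccine A wins overall and in every age group — no reversal.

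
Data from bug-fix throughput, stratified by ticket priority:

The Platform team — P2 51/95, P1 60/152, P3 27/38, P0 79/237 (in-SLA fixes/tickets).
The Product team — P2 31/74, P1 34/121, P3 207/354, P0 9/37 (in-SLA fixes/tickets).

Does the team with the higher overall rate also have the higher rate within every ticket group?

P2: the Platform team 51/95 = 53.7%, the Product team 31/74 = 41.9% → the Platform team
P1: the Platform team 60/152 = 39.5%, the Product team 34/121 = 28.1% → the Platform team
P3: the Platform team 27/38 = 71.1%, the Product team 207/354 = 58.5% → the Platform team
P0: the Platform team 79/237 = 33.3%, the Product team 9/37 = 24.3% → the Platform team
Overall: the Platform team 217/522 = 41.6%, the Product team 281/586 = 48.0% → the Product team
The Platform team wins each ticket group but the Product team wins overall — the comparison reverses. The Platform team's tickets skew toward P0, which has a lower base rate.

No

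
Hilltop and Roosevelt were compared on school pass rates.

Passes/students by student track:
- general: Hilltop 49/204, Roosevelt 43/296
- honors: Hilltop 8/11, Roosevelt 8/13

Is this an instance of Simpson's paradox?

General: Hilltop 49/204 = 24.0%, Roosevelt 43/296 = 14.5% → Hilltop
Honors: Hilltop 8/11 = 72.7%, Roosevelt 8/13 = 61.5% → Hilltop
Overall: Hilltop 57/215 = 26.5%, Roosevelt 51/309 = 16.5% → Hilltop
Hilltop wins overall and in every student group — no reversal.

No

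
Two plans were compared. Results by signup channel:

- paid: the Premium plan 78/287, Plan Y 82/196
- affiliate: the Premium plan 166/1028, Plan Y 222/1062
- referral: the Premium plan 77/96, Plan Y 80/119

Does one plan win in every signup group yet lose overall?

No

Paid: the Premium plan 78/287 = 27.2%, Plan Y 82/196 = 41.8% → Plan Y
Affiliate: the Premium plan 166/1028 = 16.1%, Plan Y 222/1062 = 20.9% → Plan Y
Referral: the Premium plan 77/96 = 80.2%, Plan Y 80/119 = 67.2% → the Premium plan
Overall: the Premium plan 321/1411 = 22.7%, Plan Y 384/1377 = 27.9% → Plan Y
Neither sweeps: the Premium plan wins 1 of 3 groups, Plan Y wins 2. Plan Y wins overall but not every group — no Simpson reversal.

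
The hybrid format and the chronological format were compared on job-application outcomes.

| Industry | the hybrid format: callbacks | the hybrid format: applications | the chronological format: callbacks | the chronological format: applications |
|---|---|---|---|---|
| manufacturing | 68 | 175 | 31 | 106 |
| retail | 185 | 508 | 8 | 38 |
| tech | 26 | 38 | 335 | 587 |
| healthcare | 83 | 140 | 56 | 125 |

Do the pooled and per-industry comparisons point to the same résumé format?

Manufacturing: the hybrid format 68/175 = 38.9%, the chronological format 31/106 = 29.2% → the hybrid format
Retail: the hybrid format 185/508 = 36.4%, the chronological format 8/38 = 21.1% → the hybrid format
Tech: the hybrid format 26/38 = 68.4%, the chronological format 335/587 = 57.1% → the hybrid format
Healthcare: the hybrid format 83/140 = 59.3%, the chronological format 56/125 = 44.8% → the hybrid format
Overall: the hybrid format 362/861 = 42.0%, the chronological format 430/856 = 50.2% → the chronological format
The hybrid format wins each industry group but the chronological format wins overall — the comparison reverses. The hybrid format's applications skew toward retail, which has a lower base rate.

No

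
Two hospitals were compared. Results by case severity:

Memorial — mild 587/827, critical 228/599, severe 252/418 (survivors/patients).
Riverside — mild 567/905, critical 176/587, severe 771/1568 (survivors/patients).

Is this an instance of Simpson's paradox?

No

Mild: Memorial 587/827 = 71.0%, Riverside 567/905 = 62.7% → Memorial
Critical: Memorial 228/599 = 38.1%, Riverside 176/587 = 30.0% → Memorial
Severe: Memorial 252/418 = 60.3%, Riverside 771/1568 = 49.2% → Memorial
Overall: Memorial 1067/1844 = 57.9%, Riverside 1514/3060 = 49.5% → Memorial
Memorial wins overall and in every case group — no reversal.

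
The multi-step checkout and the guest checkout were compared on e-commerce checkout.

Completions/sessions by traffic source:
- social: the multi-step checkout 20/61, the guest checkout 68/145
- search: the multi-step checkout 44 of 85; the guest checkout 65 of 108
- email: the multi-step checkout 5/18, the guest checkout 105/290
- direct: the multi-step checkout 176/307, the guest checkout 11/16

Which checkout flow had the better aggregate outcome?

the multi-step checkout

Social: the multi-step checkout 20/61 = 32.8%, the guest checkout 68/145 = 46.9% → the guest checkout
Search: the multi-step checkout 44/85 = 51.8%, the guest checkout 65/108 = 60.2% → the guest checkout
Email: the multi-step checkout 5/18 = 27.8%, the guest checkout 105/290 = 36.2% → the guest checkout
Direct: the multi-step checkout 176/307 = 57.3%, the guest checkout 11/16 = 68.8% → the guest checkout
Overall: the multi-step checkout 245/471 = 52.0%, the guest checkout 249/559 = 44.5% → the multi-step checkout
(The guest checkout wins every traffic group but the multi-step checkout wins overall — the guest checkout's sessions skew toward the low-rate email group.)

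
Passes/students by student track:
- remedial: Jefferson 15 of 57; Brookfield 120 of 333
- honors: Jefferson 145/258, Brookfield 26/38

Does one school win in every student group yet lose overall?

Yes

Remedial: Jefferson 15/57 = 26.3%, Brookfield 120/333 = 36.0% → Brookfield
Honors: Jefferson 145/258 = 56.2%, Brookfield 26/38 = 68.4% → Brookfield
Overall: Jefferson 160/315 = 50.8%, Brookfield 146/371 = 39.4% → Jefferson
Brookfield wins each student group but Jefferson wins overall — the comparison reverses. Brookfield's students skew toward remedial, which has a lower base rate.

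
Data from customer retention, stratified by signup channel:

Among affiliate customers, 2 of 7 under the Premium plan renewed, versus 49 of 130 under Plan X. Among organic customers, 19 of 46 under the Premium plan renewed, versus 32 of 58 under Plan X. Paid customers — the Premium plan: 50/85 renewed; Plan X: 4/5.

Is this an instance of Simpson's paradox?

Yes

Affiliate: the Premium plan 2/7 = 28.6%, Plan X 49/130 = 37.7% → Plan X
Organic: the Premium plan 19/46 = 41.3%, Plan X 32/58 = 55.2% → Plan X
Paid: the Premium plan 50/85 = 58.8%, Plan X 4/5 = 80.0% → Plan X
Overall: the Premium plan 71/138 = 51.4%, Plan X 85/193 = 44.0% → the Premium plan
Plan X wins each signup group but the Premium plan wins overall — the comparison reverses. Plan X's customers skew toward affiliate, which has a lower base rate.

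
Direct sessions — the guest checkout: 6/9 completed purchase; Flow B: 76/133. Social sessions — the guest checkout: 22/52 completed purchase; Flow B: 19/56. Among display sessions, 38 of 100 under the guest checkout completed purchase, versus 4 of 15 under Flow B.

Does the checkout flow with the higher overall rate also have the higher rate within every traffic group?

Direct: the guest checkout 6/9 = 66.7%, Flow B 76/133 = 57.1% → the guest checkout
Social: the guest checkout 22/52 = 42.3%, Flow B 19/56 = 33.9% → the guest checkout
Display: the guest checkout 38/100 = 38.0%, Flow B 4/15 = 26.7% → the guest checkout
Overall: the guest checkout 66/161 = 41.0%, Flow B 99/204 = 48.5% → Flow B
The guest checkout wins each traffic group but Flow B wins overall — the comparison reverses. The guest checkout's sessions skew toward display, which has a lower base rate.

No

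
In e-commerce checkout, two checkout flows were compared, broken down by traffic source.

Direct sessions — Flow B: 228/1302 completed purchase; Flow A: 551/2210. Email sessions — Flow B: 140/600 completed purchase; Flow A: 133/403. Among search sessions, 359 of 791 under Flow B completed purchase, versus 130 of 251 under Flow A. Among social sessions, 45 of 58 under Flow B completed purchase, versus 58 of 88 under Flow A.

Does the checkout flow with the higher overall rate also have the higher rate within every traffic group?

No

Direct: Flow B 228/1302 = 17.5%, Flow A 551/2210 = 24.9% → Flow A
Email: Flow B 140/600 = 23.3%, Flow A 133/403 = 33.0% → Flow A
Search: Flow B 359/791 = 45.4%, Flow A 130/251 = 51.8% → Flow A
Social: Flow B 45/58 = 77.6%, Flow A 58/88 = 65.9% → Flow B
Overall: Flow B 772/2751 = 28.1%, Flow A 872/2952 = 29.5% → Flow A
Neither sweeps: Flow B wins 1 of 4 groups, Flow A wins 3. Flow A wins overall but not every group — no Simpson reversal.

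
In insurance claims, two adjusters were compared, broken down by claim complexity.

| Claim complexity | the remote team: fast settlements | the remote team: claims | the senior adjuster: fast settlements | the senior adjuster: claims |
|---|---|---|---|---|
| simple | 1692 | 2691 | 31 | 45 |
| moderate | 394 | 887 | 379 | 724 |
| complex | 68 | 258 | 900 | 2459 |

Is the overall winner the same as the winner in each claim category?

Simple: the remote team 1692/2691 = 62.9%, the senior adjuster 31/45 = 68.9% → the senior adjuster
Moderate: the remote team 394/887 = 44.4%, the senior adjuster 379/724 = 52.3% → the senior adjuster
Complex: the remote team 68/258 = 26.4%, the senior adjuster 900/2459 = 36.6% → the senior adjuster
Overall: the remote team 2154/3836 = 56.2%, the senior adjuster 1310/3228 = 40.6% → the remote team
The senior adjuster wins each claim group but the remote team wins overall — the comparison reverses. The senior adjuster's claims skew toward complex, which has a lower base rate.

No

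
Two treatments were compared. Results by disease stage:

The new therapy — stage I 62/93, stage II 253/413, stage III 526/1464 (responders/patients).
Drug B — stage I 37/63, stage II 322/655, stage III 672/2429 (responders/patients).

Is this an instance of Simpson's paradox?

No

Stage I: the new therapy 62/93 = 66.7%, Drug B 37/63 = 58.7% → the new therapy
Stage II: the new therapy 253/413 = 61.3%, Drug B 322/655 = 49.2% → the new therapy
Stage III: the new therapy 526/1464 = 35.9%, Drug B 672/2429 = 27.7% → the new therapy
Overall: the new therapy 841/1970 = 42.7%, Drug B 1031/3147 = 32.8% → the new therapy
The new therapy wins overall and in every disease group — no reversal.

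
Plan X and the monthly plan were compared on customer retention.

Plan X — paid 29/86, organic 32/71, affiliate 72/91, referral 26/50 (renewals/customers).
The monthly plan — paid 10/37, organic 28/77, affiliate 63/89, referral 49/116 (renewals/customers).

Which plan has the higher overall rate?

Paid: Plan X 29/86 = 33.7%, the monthly plan 10/37 = 27.0% → Plan X
Organic: Plan X 32/71 = 45.1%, the monthly plan 28/77 = 36.4% → Plan X
Affiliate: Plan X 72/91 = 79.1%, the monthly plan 63/89 = 70.8% → Plan X
Referral: Plan X 26/50 = 52.0%, the monthly plan 49/116 = 42.2% → Plan X
Overall: Plan X 159/298 = 53.4%, the monthly plan 150/319 = 47.0% → Plan X

Plan X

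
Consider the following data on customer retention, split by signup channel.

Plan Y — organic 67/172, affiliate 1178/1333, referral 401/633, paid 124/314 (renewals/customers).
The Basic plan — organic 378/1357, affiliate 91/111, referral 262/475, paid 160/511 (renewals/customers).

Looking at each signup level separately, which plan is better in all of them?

Organic: Plan Y 67/172 = 39.0%, the Basic plan 378/1357 = 27.9% → Plan Y
Affiliate: Plan Y 1178/1333 = 88.4%, the Basic plan 91/111 = 82.0% → Plan Y
Referral: Plan Y 401/633 = 63.3%, the Basic plan 262/475 = 55.2% → Plan Y
Paid: Plan Y 124/314 = 39.5%, the Basic plan 160/511 = 31.3% → Plan Y
Plan Y has the higher rate in all 4 groups.

Plan Y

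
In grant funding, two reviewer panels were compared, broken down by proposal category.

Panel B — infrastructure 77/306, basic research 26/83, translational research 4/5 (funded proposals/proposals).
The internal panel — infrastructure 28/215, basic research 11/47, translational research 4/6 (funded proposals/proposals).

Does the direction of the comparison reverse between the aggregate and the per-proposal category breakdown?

No

Infrastructure: Panel B 77/306 = 25.2%, the internal panel 28/215 = 13.0% → Panel B
Basic research: Panel B 26/83 = 31.3%, the internal panel 11/47 = 23.4% → Panel B
Translational research: Panel B 4/5 = 80.0%, the internal panel 4/6 = 66.7% → Panel B
Overall: Panel B 107/394 = 27.2%, the internal panel 43/268 = 16.0% → Panel B
Panel B wins overall and in every proposal group — no reversal.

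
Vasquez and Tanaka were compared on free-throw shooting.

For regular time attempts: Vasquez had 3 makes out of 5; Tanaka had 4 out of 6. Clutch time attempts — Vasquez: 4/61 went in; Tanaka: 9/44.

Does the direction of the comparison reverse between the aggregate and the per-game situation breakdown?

No

Regular time: Vasquez 3/5 = 60.0%, Tanaka 4/6 = 66.7% → Tanaka
Clutch time: Vasquez 4/61 = 6.6%, Tanaka 9/44 = 20.5% → Tanaka
Overall: Vasquez 7/66 = 10.6%, Tanaka 13/50 = 26.0% → Tanaka
Tanaka wins overall and in every game group — no reversal.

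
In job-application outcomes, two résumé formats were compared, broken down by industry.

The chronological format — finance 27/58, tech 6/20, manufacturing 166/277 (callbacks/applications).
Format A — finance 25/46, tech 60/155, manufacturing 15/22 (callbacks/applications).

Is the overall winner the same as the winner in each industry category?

Finance: the chronological format 27/58 = 46.6%, Format A 25/46 = 54.3% → Format A
Tech: the chronological format 6/20 = 30.0%, Format A 60/155 = 38.7% → Format A
Manufacturing: the chronological format 166/277 = 59.9%, Format A 15/22 = 68.2% → Format A
Overall: the chronological format 199/355 = 56.1%, Format A 100/223 = 44.8% → the chronological format
Format A wins each industry group but the chronological format wins overall — the comparison reverses. Format A's applications skew toward tech, which has a lower base rate.

No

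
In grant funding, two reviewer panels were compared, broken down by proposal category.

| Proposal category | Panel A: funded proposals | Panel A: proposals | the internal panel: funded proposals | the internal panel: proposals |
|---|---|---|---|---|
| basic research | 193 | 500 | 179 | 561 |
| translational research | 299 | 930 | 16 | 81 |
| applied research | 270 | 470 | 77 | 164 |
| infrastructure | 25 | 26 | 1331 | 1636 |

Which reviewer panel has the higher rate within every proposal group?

Panel A

Basic research: Panel A 193/500 = 38.6%, the internal panel 179/561 = 31.9% → Panel A
Translational research: Panel A 299/930 = 32.2%, the internal panel 16/81 = 19.8% → Panel A
Applied research: Panel A 270/470 = 57.4%, the internal panel 77/164 = 47.0% → Panel A
Infrastructure: Panel A 25/26 = 96.2%, the internal panel 1331/1636 = 81.4% → Panel A
Panel A has the higher rate in all 4 groups.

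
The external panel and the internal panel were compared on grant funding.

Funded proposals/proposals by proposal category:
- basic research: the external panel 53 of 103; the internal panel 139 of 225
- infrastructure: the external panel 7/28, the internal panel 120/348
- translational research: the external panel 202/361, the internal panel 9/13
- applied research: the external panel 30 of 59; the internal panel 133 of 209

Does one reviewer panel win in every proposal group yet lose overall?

Basic research: the external panel 53/103 = 51.5%, the internal panel 139/225 = 61.8% → the internal panel
Infrastructure: the external panel 7/28 = 25.0%, the internal panel 120/348 = 34.5% → the internal panel
Translational research: the external panel 202/361 = 56.0%, the internal panel 9/13 = 69.2% → the internal panel
Applied research: the external panel 30/59 = 50.8%, the internal panel 133/209 = 63.6% → the internal panel
Overall: the external panel 292/551 = 53.0%, the internal panel 401/795 = 50.4% → the external panel
The internal panel wins each proposal group but the external panel wins overall — the comparison reverses. The internal panel's proposals skew toward infrastructure, which has a lower base rate.

Yes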